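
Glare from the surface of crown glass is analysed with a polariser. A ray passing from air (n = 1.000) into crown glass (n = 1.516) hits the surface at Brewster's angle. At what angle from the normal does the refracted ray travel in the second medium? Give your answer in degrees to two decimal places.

θ_t ≈ 33.41°

First find Brewster's angle: tan θ_B = 1.516/1.000 = 1.5160, giving θ_B = 56.59°.
The refracted ray is perpendicular to the reflected ray, so θ_t = 90° − θ_B = 33.41°.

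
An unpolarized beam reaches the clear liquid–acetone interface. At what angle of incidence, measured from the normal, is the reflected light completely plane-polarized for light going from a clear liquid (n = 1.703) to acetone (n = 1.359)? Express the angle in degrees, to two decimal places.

θ_B ≈ 38.59°

The reflected p-component vanishes when tan θ_B = n₂/n₁.
tan θ_B = n₂/n₁ = 1.359/1.703 = 0.7980. Taking the arctangent, θ_B = 38.59°.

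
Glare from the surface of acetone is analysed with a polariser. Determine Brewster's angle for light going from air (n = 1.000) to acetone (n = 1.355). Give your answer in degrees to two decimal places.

At Brewster's angle the reflected and refracted rays are perpendicular, which with Snell's law gives tan θ_B = n₂/n₁.
Brewster's condition: tan θ_B = n₂/n₁ = 1.355/1.000 = 1.3550.
θ_B = arctan(1.3550) = 53.57°.

θ_B ≈ 53.57°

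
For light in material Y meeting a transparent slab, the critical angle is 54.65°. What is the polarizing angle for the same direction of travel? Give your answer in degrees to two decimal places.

sin θ_c = n₂/n₁, so n₂/n₁ = sin 54.65° = 0.8156.
Brewster: tan θ_B = n₂/n₁ = 0.8156.
θ_B = arctan(0.8156) = 39.20°.

θ_B ≈ 39.20°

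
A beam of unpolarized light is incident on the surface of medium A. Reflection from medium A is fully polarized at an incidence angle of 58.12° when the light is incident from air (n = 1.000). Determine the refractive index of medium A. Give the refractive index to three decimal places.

Full polarization of the reflected beam means tan θ_B = n₂/n₁, where n₁ is the incident medium (air).
n₂ = n₁ tan θ_B = 1.000 × tan 58.12° = 1.608.

n ≈ 1.608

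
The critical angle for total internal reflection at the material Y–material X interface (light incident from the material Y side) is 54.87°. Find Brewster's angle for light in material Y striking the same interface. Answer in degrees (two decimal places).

n₂/n₁ = sin θ_c = sin 54.87° = 0.8178.
tan θ_B equals the same ratio, so θ_B = arctan(0.8178) = 39.28°.

θ_B ≈ 39.28°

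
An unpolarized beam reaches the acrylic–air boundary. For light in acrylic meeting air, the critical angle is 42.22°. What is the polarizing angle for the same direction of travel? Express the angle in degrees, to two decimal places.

n₂/n₁ = sin θ_c = sin 42.22° = 0.6720.
tan θ_B equals the same ratio, so θ_B = arctan(0.6720) = 33.90°.

θ_B ≈ 33.90°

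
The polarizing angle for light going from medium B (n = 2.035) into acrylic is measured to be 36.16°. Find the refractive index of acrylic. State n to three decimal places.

Brewster's law: tan θ_B = n₂/n₁ (light incident in medium B, refracted into acrylic).
n₂ = n₁ tan θ_B = 2.035 × tan 36.16° = 1.487.

n ≈ 1.487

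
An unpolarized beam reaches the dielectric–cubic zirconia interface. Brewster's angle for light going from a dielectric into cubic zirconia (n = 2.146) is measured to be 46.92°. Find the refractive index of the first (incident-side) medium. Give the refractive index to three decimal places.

At Brewster's angle, tan θ_B = n₂/n₁ with n₁ on the incident side (a dielectric) and n₂ on the transmitted side (cubic zirconia).
n₁ = n₂ / tan θ_B = 2.146 / tan 46.92° = 2.007.

n ≈ 2.007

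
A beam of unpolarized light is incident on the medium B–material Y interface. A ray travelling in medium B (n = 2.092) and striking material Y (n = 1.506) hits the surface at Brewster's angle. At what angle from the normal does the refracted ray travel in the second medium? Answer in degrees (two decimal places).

θ_t ≈ 54.25°

θ_B = arctan(n₂/n₁) = arctan(1.506/2.092) = 35.75°.
Since θ_B + θ_t = 90° at Brewster incidence, θ_t = 90° − 35.75° = 54.25°.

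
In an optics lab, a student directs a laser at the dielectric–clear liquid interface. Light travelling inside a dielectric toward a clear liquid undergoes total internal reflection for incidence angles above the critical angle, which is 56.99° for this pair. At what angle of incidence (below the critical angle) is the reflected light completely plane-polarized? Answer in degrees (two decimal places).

sin θ_c = n₂/n₁, so n₂/n₁ = sin 56.99° = 0.8386.
Brewster: tan θ_B = n₂/n₁ = 0.8386.
θ_B = arctan(0.8386) = 39.98°.

θ_B ≈ 39.98°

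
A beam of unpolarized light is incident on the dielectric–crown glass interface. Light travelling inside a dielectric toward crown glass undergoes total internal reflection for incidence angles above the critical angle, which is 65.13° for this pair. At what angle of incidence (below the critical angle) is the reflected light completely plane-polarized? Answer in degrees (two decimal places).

At the critical angle sin θ_c = n₂/n₁, giving n₂/n₁ = sin 65.13° = 0.9073.
Then tan θ_B = n₂/n₁ = 0.9073, so θ_B = arctan 0.9073 = 42.22°.

θ_B ≈ 42.22°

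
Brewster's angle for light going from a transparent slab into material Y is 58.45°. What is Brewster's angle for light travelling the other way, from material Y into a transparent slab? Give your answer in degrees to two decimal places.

θ_B' ≈ 31.55°

The two Brewster angles are complementary: θ_B' = 90° − θ_B = 90° − 58.45° = 31.55°.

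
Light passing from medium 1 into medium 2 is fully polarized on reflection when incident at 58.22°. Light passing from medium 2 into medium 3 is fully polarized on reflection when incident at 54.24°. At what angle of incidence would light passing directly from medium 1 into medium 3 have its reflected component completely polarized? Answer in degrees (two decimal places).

θ_B ≈ 65.95°

Each Brewster angle gives a ratio: n₂/n₁ = tan 58.22° = 1.6141, n₃/n₂ = tan 54.24° = 1.3886.
n₃/n₁ = 2.2413. Then tan θ_B(1→3) = n₃/n₁, so θ_B(1→3) = arctan(2.2413) = 65.95°.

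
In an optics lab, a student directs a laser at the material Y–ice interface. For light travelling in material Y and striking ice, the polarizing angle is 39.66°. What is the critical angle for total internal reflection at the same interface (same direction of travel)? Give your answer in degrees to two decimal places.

θ_c ≈ 56.00°

tan θ_B = n₂/n₁ = tan 39.66° = 0.8290.
Total internal reflection: sin θ_c = n₂/n₁ = 0.8290.
θ_c = arcsin(0.8290) = 56.00°.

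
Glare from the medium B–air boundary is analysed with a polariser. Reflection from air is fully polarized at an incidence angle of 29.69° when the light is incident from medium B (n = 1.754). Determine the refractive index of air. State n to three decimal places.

n ≈ 1.000

Brewster's law: tan θ_B = n₂/n₁ (light incident in medium B, refracted into air).
n₂ = n₁ tan θ_B = 1.754 × tan 29.69° = 1.000.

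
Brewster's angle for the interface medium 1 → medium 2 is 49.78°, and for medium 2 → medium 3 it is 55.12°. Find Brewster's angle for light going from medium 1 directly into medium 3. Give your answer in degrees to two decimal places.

n₂/n₁ = tan 49.78° = 1.1825 and n₃/n₂ = tan 55.12° = 1.4345.
n₃/n₁ = 1.6963. Then tan θ_B(1→3) = n₃/n₁, so θ_B(1→3) = arctan(1.6963) = 59.48°.

θ_B ≈ 59.48°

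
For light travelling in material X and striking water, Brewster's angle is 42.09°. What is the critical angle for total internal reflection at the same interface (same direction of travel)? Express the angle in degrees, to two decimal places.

θ_c ≈ 64.59°

n₂/n₁ = tan 42.09° = 0.9033; the critical angle satisfies sin θ_c = n₂/n₁.
θ_c = arcsin(0.9033) = 64.59°.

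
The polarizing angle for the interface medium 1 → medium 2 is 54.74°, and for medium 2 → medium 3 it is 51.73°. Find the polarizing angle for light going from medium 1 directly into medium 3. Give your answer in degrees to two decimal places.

θ_B ≈ 60.85°

n₂/n₁ = tan 54.74° = 1.4144 and n₃/n₂ = tan 51.73° = 1.2676.
Multiplying, n₃/n₁ = 1.4144 × 1.2676 = 1.7929, and θ_B(1→3) = arctan 1.7929 = 60.85°.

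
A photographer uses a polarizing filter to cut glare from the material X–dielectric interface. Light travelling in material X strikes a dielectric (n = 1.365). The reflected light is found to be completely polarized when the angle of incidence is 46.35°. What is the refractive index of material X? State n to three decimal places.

Full polarization of the reflected beam means tan θ_B = n₂/n₁, where n₁ is the incident medium (material X).
n₁ = n₂ / tan θ_B = 1.365 / tan 46.35° = 1.302.

n ≈ 1.302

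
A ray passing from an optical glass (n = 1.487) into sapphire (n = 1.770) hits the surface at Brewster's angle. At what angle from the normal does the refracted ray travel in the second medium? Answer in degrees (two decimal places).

θ_t ≈ 40.03°

θ_B = arctan(n₂/n₁) = arctan(1.770/1.487) = 49.97°.
The refracted ray is perpendicular to the reflected ray, so θ_t = 90° − θ_B = 40.03°.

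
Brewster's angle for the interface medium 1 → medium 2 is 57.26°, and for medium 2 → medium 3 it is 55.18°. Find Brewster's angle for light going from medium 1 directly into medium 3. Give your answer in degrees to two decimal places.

θ_B ≈ 65.91°

n₂/n₁ = tan 57.26° = 1.5553 and n₃/n₂ = tan 55.18° = 1.4377.
Multiplying, n₃/n₁ = 1.5553 × 1.4377 = 2.2361, and θ_B(1→3) = arctan 2.2361 = 65.91°.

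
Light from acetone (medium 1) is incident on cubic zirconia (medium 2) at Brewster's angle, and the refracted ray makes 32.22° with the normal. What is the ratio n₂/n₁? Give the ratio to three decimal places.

θ_B + θ_t = 90°, so θ_B = 90° − 32.22° = 57.78°.
Then n₂/n₁ = tan θ_B = tan 57.78° = 1.587.

n₂/n₁ ≈ 1.587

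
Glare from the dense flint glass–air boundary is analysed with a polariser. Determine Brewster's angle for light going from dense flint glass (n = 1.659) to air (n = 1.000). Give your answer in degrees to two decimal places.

θ_B ≈ 31.08°

At Brewster's angle the reflected and refracted rays are perpendicular, which with Snell's law gives tan θ_B = n₂/n₁.
Here n₂/n₁ = 1.000/1.659 = 0.6028, and Brewster's law gives tan θ_B = n₂/n₁. Taking the arctangent, θ_B = 31.08°.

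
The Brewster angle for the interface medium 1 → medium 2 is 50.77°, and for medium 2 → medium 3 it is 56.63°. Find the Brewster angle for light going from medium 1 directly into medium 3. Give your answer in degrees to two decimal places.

n₂/n₁ = tan 50.77° = 1.2248 and n₃/n₂ = tan 56.63° = 1.5183.
So n₃/n₁ = (n₂/n₁)(n₃/n₂) = 1.2248 × 1.5183 = 1.8596.
θ_B(1→3) = arctan(1.8596) = 61.73°.

θ_B ≈ 61.73°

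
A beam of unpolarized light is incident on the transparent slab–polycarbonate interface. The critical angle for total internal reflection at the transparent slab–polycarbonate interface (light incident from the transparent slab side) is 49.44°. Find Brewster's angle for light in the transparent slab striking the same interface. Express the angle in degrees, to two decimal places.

θ_B ≈ 37.22°

sin θ_c = n₂/n₁, so n₂/n₁ = sin 49.44° = 0.7597.
Brewster: tan θ_B = n₂/n₁ = 0.7597.
θ_B = arctan(0.7597) = 37.22°.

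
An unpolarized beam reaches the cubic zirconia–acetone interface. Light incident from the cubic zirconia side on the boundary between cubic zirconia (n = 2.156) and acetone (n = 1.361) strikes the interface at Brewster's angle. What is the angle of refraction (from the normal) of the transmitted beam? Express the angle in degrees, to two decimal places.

First find Brewster's angle: tan θ_B = 1.361/2.156 = 0.6313, giving θ_B = 32.26°.
The refracted ray is perpendicular to the reflected ray, so θ_t = 90° − θ_B = 57.74°.

θ_t ≈ 57.74°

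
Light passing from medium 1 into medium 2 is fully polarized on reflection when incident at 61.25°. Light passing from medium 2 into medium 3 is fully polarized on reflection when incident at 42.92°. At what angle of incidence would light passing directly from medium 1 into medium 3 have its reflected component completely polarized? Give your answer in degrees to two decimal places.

θ_B ≈ 59.46°

tan θ_B(1→2) = n₂/n₁ = tan 61.25° = 1.8228.
tan θ_B(2→3) = n₃/n₂ = tan 42.92° = 0.9299.
n₃/n₁ = 1.6950. Then tan θ_B(1→3) = n₃/n₁, so θ_B(1→3) = arctan(1.6950) = 59.46°.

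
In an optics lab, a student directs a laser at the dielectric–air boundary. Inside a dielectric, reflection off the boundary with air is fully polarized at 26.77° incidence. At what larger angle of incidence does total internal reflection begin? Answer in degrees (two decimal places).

From Brewster, n₂/n₁ = tan θ_B = tan 26.77° = 0.5045.
Then sin θ_c = n₂/n₁ = 0.5045, so θ_c = arcsin 0.5045 = 30.30°.

θ_c ≈ 30.30°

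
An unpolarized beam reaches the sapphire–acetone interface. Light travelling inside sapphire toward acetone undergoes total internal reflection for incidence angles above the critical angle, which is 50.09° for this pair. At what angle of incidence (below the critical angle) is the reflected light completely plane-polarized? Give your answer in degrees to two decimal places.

At the critical angle sin θ_c = n₂/n₁, giving n₂/n₁ = sin 50.09° = 0.7671.
Then tan θ_B = n₂/n₁ = 0.7671, so θ_B = arctan 0.7671 = 37.49°.

θ_B ≈ 37.49°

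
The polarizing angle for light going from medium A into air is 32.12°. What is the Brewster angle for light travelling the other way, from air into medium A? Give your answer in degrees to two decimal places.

The two Brewster angles are complementary: θ_B' = 90° − θ_B = 90° − 32.12° = 57.88°.

θ_B' ≈ 57.88°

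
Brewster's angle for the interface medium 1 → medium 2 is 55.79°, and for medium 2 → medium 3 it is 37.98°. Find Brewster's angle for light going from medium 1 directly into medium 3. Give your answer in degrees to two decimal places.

Each Brewster angle gives a ratio: n₂/n₁ = tan 55.79° = 1.4709, n₃/n₂ = tan 37.98° = 0.7807.
So n₃/n₁ = (n₂/n₁)(n₃/n₂) = 1.4709 × 0.7807 = 1.1484.
θ_B(1→3) = arctan(1.1484) = 48.95°.

θ_B ≈ 48.95°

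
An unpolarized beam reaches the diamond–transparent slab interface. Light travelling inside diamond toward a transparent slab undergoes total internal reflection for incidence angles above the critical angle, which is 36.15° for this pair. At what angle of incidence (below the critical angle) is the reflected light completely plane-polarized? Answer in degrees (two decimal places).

θ_B ≈ 30.54°

n₂/n₁ = sin θ_c = sin 36.15° = 0.5899.
tan θ_B equals the same ratio, so θ_B = arctan(0.5899) = 30.54°.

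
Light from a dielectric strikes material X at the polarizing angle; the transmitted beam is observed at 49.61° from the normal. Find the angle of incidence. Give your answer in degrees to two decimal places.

θ_B ≈ 40.39°

Brewster's condition makes the reflected and refracted beams perpendicular: θ_B + θ_t = 90°.
θ_B = 90° − 49.61° = 40.39°.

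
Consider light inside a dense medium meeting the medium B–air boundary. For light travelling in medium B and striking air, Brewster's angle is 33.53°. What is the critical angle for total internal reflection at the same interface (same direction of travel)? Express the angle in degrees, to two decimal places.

From Brewster, n₂/n₁ = tan θ_B = tan 33.53° = 0.6626.
Then sin θ_c = n₂/n₁ = 0.6626, so θ_c = arcsin 0.6626 = 41.50°.

θ_c ≈ 41.50°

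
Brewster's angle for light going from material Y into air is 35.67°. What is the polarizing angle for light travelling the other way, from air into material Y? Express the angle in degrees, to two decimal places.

θ_B' ≈ 54.33°

tan θ_B' = n₁/n₂ = 1/tan θ_B, so θ_B' = 90° − θ_B.
θ_B' = 90° − 35.67° = 54.33°.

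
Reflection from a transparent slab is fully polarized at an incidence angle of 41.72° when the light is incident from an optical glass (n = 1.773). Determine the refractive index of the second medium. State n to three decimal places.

Full polarization of the reflected beam means tan θ_B = n₂/n₁, where n₁ is the incident medium (an optical glass).
n₂ = n₁ tan θ_B = 1.773 × tan 41.72° = 1.581.

n ≈ 1.581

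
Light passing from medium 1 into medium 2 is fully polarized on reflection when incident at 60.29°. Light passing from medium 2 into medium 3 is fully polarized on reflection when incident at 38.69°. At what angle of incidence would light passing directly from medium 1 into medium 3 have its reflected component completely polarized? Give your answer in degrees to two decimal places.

θ_B ≈ 54.53°

tan θ_B(1→2) = n₂/n₁ = tan 60.29° = 1.7525.
tan θ_B(2→3) = n₃/n₂ = tan 38.69° = 0.8009.
n₃/n₁ = 1.4035. Then tan θ_B(1→3) = n₃/n₁, so θ_B(1→3) = arctan(1.4035) = 54.53°.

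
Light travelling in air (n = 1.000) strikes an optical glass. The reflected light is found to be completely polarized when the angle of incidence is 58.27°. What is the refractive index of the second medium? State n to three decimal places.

n ≈ 1.617

Brewster's law: tan θ_B = n₂/n₁ (light incident in air, refracted into an optical glass).
n₂ = n₁ tan θ_B = 1.000 × tan 58.27° = 1.617.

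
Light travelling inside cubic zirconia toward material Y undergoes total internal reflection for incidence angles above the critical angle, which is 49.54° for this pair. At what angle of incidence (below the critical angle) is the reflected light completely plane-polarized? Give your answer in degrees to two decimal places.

θ_B ≈ 37.27°

At the critical angle sin θ_c = n₂/n₁, giving n₂/n₁ = sin 49.54° = 0.7609.
Then tan θ_B = n₂/n₁ = 0.7609, so θ_B = arctan 0.7609 = 37.27°.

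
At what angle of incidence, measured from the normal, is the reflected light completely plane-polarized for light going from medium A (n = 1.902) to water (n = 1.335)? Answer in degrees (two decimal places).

θ_B ≈ 35.06°

The reflected p-component vanishes when tan θ_B = n₂/n₁.
Here n₂/n₁ = 1.335/1.902 = 0.7019, and Brewster's law gives tan θ_B = n₂/n₁.
So θ_B = arctan 0.7019 = 35.06°.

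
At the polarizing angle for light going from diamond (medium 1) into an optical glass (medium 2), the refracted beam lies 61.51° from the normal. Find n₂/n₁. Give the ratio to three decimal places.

At Brewster incidence θ_B = 90° − θ_t = 90° − 61.51° = 28.49°.
Then n₂/n₁ = tan θ_B = tan 28.49° = 0.543.

n₂/n₁ ≈ 0.543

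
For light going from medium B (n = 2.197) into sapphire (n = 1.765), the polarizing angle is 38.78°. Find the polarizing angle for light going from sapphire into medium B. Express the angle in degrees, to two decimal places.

The two Brewster angles are complementary: θ_B' = 90° − θ_B = 90° − 38.78° = 51.22°.

θ_B' ≈ 51.22°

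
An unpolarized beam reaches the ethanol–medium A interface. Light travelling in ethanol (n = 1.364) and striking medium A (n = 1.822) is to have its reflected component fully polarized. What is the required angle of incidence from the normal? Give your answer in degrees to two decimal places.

Here n₂/n₁ = 1.822/1.364 = 1.3358, and Brewster's law gives tan θ_B = n₂/n₁.
θ_B = arctan(1.3358) = 53.18°.

θ_B ≈ 53.18°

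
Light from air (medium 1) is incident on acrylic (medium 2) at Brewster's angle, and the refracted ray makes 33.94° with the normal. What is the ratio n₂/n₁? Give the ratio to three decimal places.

At Brewster incidence θ_B = 90° − θ_t = 90° − 33.94° = 56.06°.
tan θ_B = n₂/n₁, so n₂/n₁ = tan 56.06° = 1.486.

n₂/n₁ ≈ 1.486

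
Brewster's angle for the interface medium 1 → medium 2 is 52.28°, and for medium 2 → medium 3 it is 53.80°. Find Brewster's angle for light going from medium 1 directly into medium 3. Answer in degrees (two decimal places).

θ_B ≈ 60.49°

n₂/n₁ = tan 52.28° = 1.2929 and n₃/n₂ = tan 53.80° = 1.3663.
Multiplying, n₃/n₁ = 1.2929 × 1.3663 = 1.7665, and θ_B(1→3) = arctan 1.7665 = 60.49°.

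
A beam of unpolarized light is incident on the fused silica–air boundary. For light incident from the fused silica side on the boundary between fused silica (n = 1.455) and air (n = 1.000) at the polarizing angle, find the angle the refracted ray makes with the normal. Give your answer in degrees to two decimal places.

θ_t ≈ 55.50°

tan θ_B = n₂/n₁ = 1.000/1.455 = 0.6873, so θ_B = 34.50°.
At Brewster's angle the reflected and refracted rays are perpendicular, so θ_t = 90° − θ_B = 90° − 34.50° = 55.50°.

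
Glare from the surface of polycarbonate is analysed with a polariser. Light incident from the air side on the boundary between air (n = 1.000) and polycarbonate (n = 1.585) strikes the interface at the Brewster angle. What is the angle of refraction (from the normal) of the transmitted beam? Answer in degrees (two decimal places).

θ_B = arctan(n₂/n₁) = arctan(1.585/1.000) = 57.75°.
At Brewster's angle the reflected and refracted rays are perpendicular, so θ_t = 90° − θ_B = 90° − 57.75° = 32.25°.

θ_t ≈ 32.25°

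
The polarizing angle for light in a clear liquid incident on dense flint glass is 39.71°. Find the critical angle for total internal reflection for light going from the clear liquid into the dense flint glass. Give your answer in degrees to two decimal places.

tan θ_B = n₂/n₁ = tan 39.71° = 0.8305.
Total internal reflection: sin θ_c = n₂/n₁ = 0.8305.
θ_c = arcsin(0.8305) = 56.15°.

θ_c ≈ 56.15°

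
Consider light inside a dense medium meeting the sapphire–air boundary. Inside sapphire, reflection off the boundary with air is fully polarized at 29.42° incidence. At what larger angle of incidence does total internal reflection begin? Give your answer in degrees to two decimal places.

n₂/n₁ = tan 29.42° = 0.5639; the critical angle satisfies sin θ_c = n₂/n₁.
θ_c = arcsin(0.5639) = 34.33°.

θ_c ≈ 34.33°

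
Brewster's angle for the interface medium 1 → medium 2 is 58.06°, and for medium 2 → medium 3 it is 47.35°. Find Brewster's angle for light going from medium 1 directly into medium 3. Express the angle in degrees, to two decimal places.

θ_B ≈ 60.13°

tan θ_B(1→2) = n₂/n₁ = tan 58.06° = 1.6041.
tan θ_B(2→3) = n₃/n₂ = tan 47.35° = 1.0856.
Multiplying, n₃/n₁ = 1.6041 × 1.0856 = 1.7414, and θ_B(1→3) = arctan 1.7414 = 60.13°.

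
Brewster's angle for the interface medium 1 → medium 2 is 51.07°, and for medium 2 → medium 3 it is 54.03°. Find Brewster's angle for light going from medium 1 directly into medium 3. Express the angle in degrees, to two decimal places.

tan θ_B(1→2) = n₂/n₁ = tan 51.07° = 1.2380.
tan θ_B(2→3) = n₃/n₂ = tan 54.03° = 1.3779.
So n₃/n₁ = (n₂/n₁)(n₃/n₂) = 1.2380 × 1.3779 = 1.7058.
θ_B(1→3) = arctan(1.7058) = 59.62°.

θ_B ≈ 59.62°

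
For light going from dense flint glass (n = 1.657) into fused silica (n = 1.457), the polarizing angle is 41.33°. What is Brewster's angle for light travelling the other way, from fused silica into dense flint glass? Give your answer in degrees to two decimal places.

tan θ_B' = n₁/n₂ = 1/tan θ_B, so θ_B' = 90° − θ_B.
θ_B' = 90° − 41.33° = 48.67°.

θ_B' ≈ 48.67°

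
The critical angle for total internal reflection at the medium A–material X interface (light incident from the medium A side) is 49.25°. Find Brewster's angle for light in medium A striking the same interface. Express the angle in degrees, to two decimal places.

sin θ_c = n₂/n₁, so n₂/n₁ = sin 49.25° = 0.7576.
Brewster: tan θ_B = n₂/n₁ = 0.7576.
θ_B = arctan(0.7576) = 37.15°.

θ_B ≈ 37.15°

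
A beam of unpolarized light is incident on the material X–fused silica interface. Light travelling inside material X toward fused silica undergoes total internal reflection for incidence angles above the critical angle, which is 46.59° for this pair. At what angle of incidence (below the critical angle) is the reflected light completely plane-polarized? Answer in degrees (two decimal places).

n₂/n₁ = sin θ_c = sin 46.59° = 0.7265.
tan θ_B equals the same ratio, so θ_B = arctan(0.7265) = 36.00°.

θ_B ≈ 36.00°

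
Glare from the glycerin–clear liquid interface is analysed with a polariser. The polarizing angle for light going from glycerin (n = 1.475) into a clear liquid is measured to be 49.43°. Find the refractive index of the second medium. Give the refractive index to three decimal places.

n ≈ 1.723

Brewster's law: tan θ_B = n₂/n₁ (light incident in glycerin, refracted into a clear liquid).
n₂ = n₁ tan θ_B = 1.475 × tan 49.43° = 1.723.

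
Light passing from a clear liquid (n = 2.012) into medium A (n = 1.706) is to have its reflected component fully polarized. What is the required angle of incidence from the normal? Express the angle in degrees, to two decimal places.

θ_B ≈ 40.30°

The reflected p-component vanishes when tan θ_B = n₂/n₁.
Here n₂/n₁ = 1.706/2.012 = 0.8479, and Brewster's law gives tan θ_B = n₂/n₁.
θ_B = arctan(0.8479) = 40.30°.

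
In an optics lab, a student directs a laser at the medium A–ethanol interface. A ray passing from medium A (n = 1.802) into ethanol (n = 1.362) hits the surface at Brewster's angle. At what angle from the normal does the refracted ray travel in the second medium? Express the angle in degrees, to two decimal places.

θ_t ≈ 52.92°

First find Brewster's angle: tan θ_B = 1.362/1.802 = 0.7558, giving θ_B = 37.08°.
At Brewster's angle the reflected and refracted rays are perpendicular, so θ_t = 90° − θ_B = 90° − 37.08° = 52.92°.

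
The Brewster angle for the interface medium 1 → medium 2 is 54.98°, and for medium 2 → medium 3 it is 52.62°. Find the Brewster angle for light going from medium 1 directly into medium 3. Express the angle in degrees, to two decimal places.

Each Brewster angle gives a ratio: n₂/n₁ = tan 54.98° = 1.4271, n₃/n₂ = tan 52.62° = 1.3089.
So n₃/n₁ = (n₂/n₁)(n₃/n₂) = 1.4271 × 1.3089 = 1.8679.
θ_B(1→3) = arctan(1.8679) = 61.84°.

θ_B ≈ 61.84°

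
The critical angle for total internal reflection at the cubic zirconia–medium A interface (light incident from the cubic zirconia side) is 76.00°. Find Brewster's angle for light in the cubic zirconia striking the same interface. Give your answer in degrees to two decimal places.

θ_B ≈ 44.14°

At the critical angle sin θ_c = n₂/n₁, giving n₂/n₁ = sin 76.00° = 0.9703.
Then tan θ_B = n₂/n₁ = 0.9703, so θ_B = arctan 0.9703 = 44.14°.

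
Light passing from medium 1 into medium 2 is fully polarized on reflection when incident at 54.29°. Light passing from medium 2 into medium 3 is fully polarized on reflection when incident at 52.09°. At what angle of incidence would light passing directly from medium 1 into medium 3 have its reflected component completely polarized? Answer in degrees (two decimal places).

θ_B ≈ 60.76°

tan θ_B(1→2) = n₂/n₁ = tan 54.29° = 1.3911.
tan θ_B(2→3) = n₃/n₂ = tan 52.09° = 1.2841.
n₃/n₁ = 1.7863. Then tan θ_B(1→3) = n₃/n₁, so θ_B(1→3) = arctan(1.7863) = 60.76°.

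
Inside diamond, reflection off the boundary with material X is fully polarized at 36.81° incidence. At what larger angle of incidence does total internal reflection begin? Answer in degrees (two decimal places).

n₂/n₁ = tan 36.81° = 0.7484; the critical angle satisfies sin θ_c = n₂/n₁.
θ_c = arcsin(0.7484) = 48.45°.

θ_c ≈ 48.45°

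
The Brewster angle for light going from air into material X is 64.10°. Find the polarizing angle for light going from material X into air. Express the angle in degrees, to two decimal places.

θ_B' ≈ 25.90°

The two Brewster angles are complementary: θ_B' = 90° − θ_B = 90° − 64.10° = 25.90°.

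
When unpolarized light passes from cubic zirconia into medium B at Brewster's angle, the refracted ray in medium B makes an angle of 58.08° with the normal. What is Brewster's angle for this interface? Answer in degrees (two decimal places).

Since the reflected and refracted rays are at right angles at the polarizing angle, θ_B + θ_t = 90°.
θ_B = 90° − 58.08° = 31.92°.

θ_B ≈ 31.92°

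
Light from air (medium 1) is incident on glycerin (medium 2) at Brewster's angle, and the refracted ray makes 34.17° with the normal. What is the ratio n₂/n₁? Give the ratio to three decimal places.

n₂/n₁ ≈ 1.473

θ_B + θ_t = 90°, so θ_B = 90° − 34.17° = 55.83°.
Then n₂/n₁ = tan θ_B = tan 55.83° = 1.473.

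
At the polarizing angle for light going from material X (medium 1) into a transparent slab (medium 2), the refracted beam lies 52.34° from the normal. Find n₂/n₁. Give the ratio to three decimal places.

n₂/n₁ ≈ 0.772

θ_B + θ_t = 90°, so θ_B = 90° − 52.34° = 37.66°.
tan θ_B = n₂/n₁, so n₂/n₁ = tan 37.66° = 0.772.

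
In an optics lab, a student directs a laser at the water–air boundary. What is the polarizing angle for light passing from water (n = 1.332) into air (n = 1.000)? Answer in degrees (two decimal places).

θ_B ≈ 36.90°

At Brewster's angle the reflected and refracted rays are perpendicular, which with Snell's law gives tan θ_B = n₂/n₁.
Here n₂/n₁ = 1.000/1.332 = 0.7508, and Brewster's law gives tan θ_B = n₂/n₁. Taking the arctangent, θ_B = 36.90°.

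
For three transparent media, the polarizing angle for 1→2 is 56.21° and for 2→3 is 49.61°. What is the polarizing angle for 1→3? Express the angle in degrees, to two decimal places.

θ_B ≈ 60.35°

tan θ_B(1→2) = n₂/n₁ = tan 56.21° = 1.4943.
tan θ_B(2→3) = n₃/n₂ = tan 49.61° = 1.1754.
Multiplying, n₃/n₁ = 1.4943 × 1.1754 = 1.7565, and θ_B(1→3) = arctan 1.7565 = 60.35°.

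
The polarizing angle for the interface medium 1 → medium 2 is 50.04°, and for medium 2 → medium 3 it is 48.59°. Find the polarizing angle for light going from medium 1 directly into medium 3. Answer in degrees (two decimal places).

θ_B ≈ 53.54°

n₂/n₁ = tan 50.04° = 1.1934 and n₃/n₂ = tan 48.59° = 1.1339.
So n₃/n₁ = (n₂/n₁)(n₃/n₂) = 1.1934 × 1.1339 = 1.3532.
θ_B(1→3) = arctan(1.3532) = 53.54°.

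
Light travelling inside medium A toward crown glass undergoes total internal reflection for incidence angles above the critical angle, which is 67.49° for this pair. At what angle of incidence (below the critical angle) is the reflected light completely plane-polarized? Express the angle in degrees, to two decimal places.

At the critical angle sin θ_c = n₂/n₁, giving n₂/n₁ = sin 67.49° = 0.9238.
Then tan θ_B = n₂/n₁ = 0.9238, so θ_B = arctan 0.9238 = 42.73°.

θ_B ≈ 42.73°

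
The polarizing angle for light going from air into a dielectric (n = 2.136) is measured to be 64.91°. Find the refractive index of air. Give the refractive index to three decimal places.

Full polarization of the reflected beam means tan θ_B = n₂/n₁, where n₁ is the incident medium (air).
n₁ = n₂ / tan θ_B = 2.136 / tan 64.91° = 1.000.

n ≈ 1.000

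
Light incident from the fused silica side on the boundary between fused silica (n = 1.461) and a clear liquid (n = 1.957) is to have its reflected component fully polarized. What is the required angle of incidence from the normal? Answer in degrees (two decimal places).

The reflected p-component vanishes when tan θ_B = n₂/n₁.
Brewster's condition: tan θ_B = n₂/n₁ = 1.957/1.461 = 1.3395.
θ_B = arctan(1.3395) = 53.26°.

θ_B ≈ 53.26°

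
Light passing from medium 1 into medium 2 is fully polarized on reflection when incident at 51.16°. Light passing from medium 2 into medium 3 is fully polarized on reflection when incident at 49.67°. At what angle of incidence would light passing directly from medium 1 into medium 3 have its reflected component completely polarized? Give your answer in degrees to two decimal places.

n₂/n₁ = tan 51.16° = 1.2420 and n₃/n₂ = tan 49.67° = 1.1779.
So n₃/n₁ = (n₂/n₁)(n₃/n₂) = 1.2420 × 1.1779 = 1.4629.
θ_B(1→3) = arctan(1.4629) = 55.65°.

θ_B ≈ 55.65°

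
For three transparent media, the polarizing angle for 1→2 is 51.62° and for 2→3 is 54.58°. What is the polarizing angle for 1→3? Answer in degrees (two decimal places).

θ_B ≈ 60.61°

Each Brewster angle gives a ratio: n₂/n₁ = tan 51.62° = 1.2626, n₃/n₂ = tan 54.58° = 1.4061.
n₃/n₁ = 1.7753. Then tan θ_B(1→3) = n₃/n₁, so θ_B(1→3) = arctan(1.7753) = 60.61°.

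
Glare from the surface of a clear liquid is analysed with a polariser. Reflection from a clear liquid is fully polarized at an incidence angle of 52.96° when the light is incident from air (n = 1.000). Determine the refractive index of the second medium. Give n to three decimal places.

n ≈ 1.325

Full polarization of the reflected beam means tan θ_B = n₂/n₁, where n₁ is the incident medium (air).
n₂ = n₁ tan θ_B = 1.000 × tan 52.96° = 1.325.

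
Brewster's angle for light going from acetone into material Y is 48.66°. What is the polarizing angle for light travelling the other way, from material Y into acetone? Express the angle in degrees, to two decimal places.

tan θ_B' = n₁/n₂ = 1/tan θ_B, so θ_B' = 90° − θ_B.
θ_B' = 90° − 48.66° = 41.34°.

θ_B' ≈ 41.34°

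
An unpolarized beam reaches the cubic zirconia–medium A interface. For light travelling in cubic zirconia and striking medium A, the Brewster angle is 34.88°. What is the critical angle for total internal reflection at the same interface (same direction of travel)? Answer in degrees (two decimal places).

tan θ_B = n₂/n₁ = tan 34.88° = 0.6971.
Total internal reflection: sin θ_c = n₂/n₁ = 0.6971.
θ_c = arcsin(0.6971) = 44.19°.

θ_c ≈ 44.19°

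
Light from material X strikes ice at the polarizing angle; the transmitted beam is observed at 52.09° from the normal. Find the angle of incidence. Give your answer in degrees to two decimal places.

θ_B ≈ 37.91°

Since the reflected and refracted rays are at right angles at the polarizing angle, θ_B + θ_t = 90°.
So θ_B = 90° − θ_t = 90° − 52.09° = 37.91°.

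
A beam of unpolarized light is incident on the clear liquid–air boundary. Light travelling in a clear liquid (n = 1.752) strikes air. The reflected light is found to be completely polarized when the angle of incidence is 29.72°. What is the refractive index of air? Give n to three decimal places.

At the polarizing angle, tan θ_B = n₂/n₁ with n₁ on the incident side (a clear liquid) and n₂ on the transmitted side (air).
n₂ = n₁ tan θ_B = 1.752 × tan 29.72° = 1.000.

n ≈ 1.000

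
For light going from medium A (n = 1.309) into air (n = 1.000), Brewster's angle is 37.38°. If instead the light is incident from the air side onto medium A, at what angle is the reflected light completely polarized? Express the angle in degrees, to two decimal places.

tan θ_B' = n₁/n₂ = 1/tan θ_B, so θ_B' = 90° − θ_B.
θ_B' = 90° − 37.38° = 52.62°.

θ_B' ≈ 52.62°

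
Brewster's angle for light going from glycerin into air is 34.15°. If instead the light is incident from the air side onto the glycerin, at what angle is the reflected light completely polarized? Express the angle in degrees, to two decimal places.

tan θ_B' = n₁/n₂ = 1/tan θ_B, so θ_B' = 90° − θ_B.
θ_B' = 90° − 34.15° = 55.85°.

θ_B' ≈ 55.85°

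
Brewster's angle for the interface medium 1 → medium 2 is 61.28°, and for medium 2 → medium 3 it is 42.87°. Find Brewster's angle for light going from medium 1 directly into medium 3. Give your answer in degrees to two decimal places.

θ_B ≈ 59.45°

tan θ_B(1→2) = n₂/n₁ = tan 61.28° = 1.8250.
tan θ_B(2→3) = n₃/n₂ = tan 42.87° = 0.9283.
n₃/n₁ = 1.6941. Then tan θ_B(1→3) = n₃/n₁, so θ_B(1→3) = arctan(1.6941) = 59.45°.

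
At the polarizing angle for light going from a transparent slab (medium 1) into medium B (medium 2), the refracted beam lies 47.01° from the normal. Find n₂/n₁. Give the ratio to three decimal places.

n₂/n₁ ≈ 0.932

θ_B + θ_t = 90°, so θ_B = 90° − 47.01° = 42.99°.
Then n₂/n₁ = tan θ_B = tan 42.99° = 0.932.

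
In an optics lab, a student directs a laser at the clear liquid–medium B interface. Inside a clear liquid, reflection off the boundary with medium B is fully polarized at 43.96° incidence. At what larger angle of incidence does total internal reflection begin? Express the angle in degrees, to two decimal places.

n₂/n₁ = tan 43.96° = 0.9643; the critical angle satisfies sin θ_c = n₂/n₁.
θ_c = arcsin(0.9643) = 74.65°.

θ_c ≈ 74.65°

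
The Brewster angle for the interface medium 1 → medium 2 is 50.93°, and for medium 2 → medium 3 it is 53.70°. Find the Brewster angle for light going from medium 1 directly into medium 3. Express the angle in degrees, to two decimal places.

Each Brewster angle gives a ratio: n₂/n₁ = tan 50.93° = 1.2318, n₃/n₂ = tan 53.70° = 1.3613.
n₃/n₁ = 1.6769. Then tan θ_B(1→3) = n₃/n₁, so θ_B(1→3) = arctan(1.6769) = 59.19°.

θ_B ≈ 59.19°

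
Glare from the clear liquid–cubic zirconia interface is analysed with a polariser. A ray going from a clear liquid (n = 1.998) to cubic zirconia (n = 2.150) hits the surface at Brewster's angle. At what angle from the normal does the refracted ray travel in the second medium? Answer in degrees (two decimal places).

tan θ_B = n₂/n₁ = 2.150/1.998 = 1.0761, so θ_B = 47.10°.
The refracted ray is perpendicular to the reflected ray, so θ_t = 90° − θ_B = 42.90°.

θ_t ≈ 42.90°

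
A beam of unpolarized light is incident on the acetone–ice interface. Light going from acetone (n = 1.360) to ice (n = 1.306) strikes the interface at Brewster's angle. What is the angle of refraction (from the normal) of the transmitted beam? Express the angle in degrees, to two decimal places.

θ_t ≈ 46.16°

tan θ_B = n₂/n₁ = 1.306/1.360 = 0.9603, so θ_B = 43.84°.
Since θ_B + θ_t = 90° at Brewster incidence, θ_t = 90° − 43.84° = 46.16°.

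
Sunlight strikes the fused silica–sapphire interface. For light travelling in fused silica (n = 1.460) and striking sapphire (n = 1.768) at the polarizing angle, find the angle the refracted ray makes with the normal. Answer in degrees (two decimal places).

θ_B = arctan(n₂/n₁) = arctan(1.768/1.460) = 50.45°.
The refracted ray is perpendicular to the reflected ray, so θ_t = 90° − θ_B = 39.55°.

θ_t ≈ 39.55°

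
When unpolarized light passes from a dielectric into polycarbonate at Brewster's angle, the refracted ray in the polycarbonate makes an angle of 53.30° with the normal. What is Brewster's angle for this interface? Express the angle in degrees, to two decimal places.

Brewster's condition makes the reflected and refracted beams perpendicular: θ_B + θ_t = 90°.
So θ_B = 90° − θ_t = 90° − 53.30° = 36.70°.

θ_B ≈ 36.70°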